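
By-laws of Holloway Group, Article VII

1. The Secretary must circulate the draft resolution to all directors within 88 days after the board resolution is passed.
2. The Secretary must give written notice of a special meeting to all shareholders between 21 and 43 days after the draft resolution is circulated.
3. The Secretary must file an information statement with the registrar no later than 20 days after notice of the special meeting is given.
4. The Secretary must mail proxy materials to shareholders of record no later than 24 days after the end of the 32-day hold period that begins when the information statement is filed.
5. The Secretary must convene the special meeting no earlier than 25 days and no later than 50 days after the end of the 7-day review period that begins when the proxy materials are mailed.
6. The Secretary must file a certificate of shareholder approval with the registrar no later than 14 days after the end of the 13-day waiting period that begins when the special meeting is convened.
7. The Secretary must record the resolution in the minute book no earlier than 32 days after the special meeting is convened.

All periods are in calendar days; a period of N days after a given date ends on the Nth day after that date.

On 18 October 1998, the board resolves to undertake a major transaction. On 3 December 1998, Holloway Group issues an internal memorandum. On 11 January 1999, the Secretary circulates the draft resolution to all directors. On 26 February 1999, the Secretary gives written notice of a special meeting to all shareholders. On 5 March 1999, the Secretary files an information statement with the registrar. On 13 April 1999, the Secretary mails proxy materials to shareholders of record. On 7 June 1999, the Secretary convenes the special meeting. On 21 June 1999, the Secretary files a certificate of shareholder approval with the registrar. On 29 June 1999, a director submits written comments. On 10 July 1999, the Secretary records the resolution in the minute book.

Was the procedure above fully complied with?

Step 1 — counting 88 days from 18 October 1998 (when the board resolution is passed) gives a deadline of 14 January 1999; completed 11 January 1999, before the deadline.
Step 2 — 21 and 43 days from 11 January 1999 (when the draft resolution is circulated) are 1 February 1999 and 23 February 1999 respectively; done 26 February 1999 — 3 days after the window closed.

No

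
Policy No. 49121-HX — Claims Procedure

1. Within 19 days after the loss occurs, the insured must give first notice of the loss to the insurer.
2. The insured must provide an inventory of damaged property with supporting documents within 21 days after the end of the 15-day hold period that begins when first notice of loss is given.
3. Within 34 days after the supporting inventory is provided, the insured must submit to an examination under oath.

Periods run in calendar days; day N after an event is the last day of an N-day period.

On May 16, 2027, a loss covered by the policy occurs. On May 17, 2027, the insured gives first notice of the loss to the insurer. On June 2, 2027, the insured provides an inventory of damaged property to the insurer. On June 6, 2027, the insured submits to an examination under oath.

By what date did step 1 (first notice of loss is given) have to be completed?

Step 1 runs from May 16, 2027, when the loss occurs. 19 days after May 16, 2027 is June 4, 2027.

June 4, 2027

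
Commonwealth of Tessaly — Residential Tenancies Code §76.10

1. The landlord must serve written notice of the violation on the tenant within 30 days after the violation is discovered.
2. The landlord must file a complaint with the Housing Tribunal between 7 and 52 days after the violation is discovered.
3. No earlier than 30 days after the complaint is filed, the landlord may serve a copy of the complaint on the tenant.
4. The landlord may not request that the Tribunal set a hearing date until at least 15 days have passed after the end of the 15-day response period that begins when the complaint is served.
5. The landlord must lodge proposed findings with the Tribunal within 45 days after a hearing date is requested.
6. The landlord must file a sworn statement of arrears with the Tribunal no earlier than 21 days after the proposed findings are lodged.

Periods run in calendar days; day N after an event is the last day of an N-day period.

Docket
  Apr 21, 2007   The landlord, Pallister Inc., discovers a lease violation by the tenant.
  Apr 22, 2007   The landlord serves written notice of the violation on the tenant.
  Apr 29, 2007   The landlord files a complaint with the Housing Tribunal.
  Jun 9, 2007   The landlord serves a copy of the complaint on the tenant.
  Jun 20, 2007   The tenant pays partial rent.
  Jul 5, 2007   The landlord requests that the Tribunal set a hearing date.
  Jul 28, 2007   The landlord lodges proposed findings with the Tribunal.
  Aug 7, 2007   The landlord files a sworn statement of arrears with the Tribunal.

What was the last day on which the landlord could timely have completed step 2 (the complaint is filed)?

Step 2 runs from Apr 21, 2007, when the violation is discovered. The window is 7–52 days after Apr 21, 2007; it closes on Jun 12, 2007.

Jun 12, 2007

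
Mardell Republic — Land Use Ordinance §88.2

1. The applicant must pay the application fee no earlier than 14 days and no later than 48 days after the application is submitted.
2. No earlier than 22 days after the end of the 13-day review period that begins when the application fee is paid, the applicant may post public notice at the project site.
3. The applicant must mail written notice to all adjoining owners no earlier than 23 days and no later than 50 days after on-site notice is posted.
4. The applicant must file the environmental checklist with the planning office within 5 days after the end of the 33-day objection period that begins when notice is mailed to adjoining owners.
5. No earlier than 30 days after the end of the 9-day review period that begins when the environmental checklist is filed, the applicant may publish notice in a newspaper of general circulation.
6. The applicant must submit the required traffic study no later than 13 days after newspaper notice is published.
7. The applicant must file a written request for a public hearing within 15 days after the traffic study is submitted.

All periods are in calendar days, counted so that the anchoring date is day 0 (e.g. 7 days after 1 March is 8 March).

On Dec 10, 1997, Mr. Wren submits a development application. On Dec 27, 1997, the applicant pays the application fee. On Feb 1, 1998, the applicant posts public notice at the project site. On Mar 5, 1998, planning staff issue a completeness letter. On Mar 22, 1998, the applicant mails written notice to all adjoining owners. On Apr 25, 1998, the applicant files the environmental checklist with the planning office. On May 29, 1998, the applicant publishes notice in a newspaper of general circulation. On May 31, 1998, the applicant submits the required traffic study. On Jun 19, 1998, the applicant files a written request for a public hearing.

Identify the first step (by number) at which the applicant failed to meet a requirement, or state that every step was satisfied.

Step 5

(1) the permitted window runs from Dec 10, 1997 + 14 = Dec 24, 1997 to Dec 10, 1997 + 48 = Jan 27, 1998; Dec 27, 1997 falls inside that range.
(2) permitted from Jan 9, 1998 + 22 days = Jan 31, 1998 onward; done Feb 1, 1998 — permitted.
(3) the permitted window runs from Feb 1, 1998 + 23 = Feb 24, 1998 to Feb 1, 1998 + 50 = Mar 23, 1998; Mar 22, 1998 falls inside that range.
(4) due by Apr 24, 1998 + 5 days = Apr 29, 1998; completed Apr 25, 1998, before the deadline.
(5) permitted from May 4, 1998 + 30 days = Jun 3, 1998 onward; May 29, 1998 is 5 days before the earliest permitted date.
The procedure was therefore not followed at step 5.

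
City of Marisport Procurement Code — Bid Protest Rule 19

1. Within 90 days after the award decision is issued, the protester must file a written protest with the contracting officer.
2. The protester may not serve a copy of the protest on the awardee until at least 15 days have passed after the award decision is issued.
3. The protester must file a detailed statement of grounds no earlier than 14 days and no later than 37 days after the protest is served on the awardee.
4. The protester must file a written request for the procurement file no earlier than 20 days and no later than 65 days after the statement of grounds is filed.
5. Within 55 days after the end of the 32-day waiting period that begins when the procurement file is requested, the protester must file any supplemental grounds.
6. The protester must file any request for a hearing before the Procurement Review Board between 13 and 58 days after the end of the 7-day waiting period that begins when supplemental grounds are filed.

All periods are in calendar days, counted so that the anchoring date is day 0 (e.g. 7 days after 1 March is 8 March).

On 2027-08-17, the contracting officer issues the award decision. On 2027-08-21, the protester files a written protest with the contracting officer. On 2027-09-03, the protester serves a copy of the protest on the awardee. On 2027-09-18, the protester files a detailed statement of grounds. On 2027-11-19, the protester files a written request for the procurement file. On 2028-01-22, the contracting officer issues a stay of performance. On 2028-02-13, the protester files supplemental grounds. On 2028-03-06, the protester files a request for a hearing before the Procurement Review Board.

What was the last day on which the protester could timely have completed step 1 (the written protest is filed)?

2027-11-15

Step 1 runs from 2027-08-17, when the award decision is issued. 90 days after 2027-08-17 is 2027-11-15.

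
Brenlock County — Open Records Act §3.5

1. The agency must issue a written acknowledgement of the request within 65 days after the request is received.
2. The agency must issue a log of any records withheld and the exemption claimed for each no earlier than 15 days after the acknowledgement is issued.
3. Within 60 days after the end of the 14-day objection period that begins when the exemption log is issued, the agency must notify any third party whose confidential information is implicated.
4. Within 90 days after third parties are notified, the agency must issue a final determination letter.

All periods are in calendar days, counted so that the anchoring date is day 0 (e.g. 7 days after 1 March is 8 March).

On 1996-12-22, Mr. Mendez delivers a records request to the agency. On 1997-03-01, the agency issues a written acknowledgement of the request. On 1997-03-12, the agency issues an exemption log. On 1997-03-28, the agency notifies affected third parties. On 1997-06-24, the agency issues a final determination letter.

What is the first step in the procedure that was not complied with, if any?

Step 1 — counting 65 days from 1996-12-22 (when the request is received) gives a deadline of 1997-02-25; not done until 1997-03-01, 4 days after the deadline.

Step 1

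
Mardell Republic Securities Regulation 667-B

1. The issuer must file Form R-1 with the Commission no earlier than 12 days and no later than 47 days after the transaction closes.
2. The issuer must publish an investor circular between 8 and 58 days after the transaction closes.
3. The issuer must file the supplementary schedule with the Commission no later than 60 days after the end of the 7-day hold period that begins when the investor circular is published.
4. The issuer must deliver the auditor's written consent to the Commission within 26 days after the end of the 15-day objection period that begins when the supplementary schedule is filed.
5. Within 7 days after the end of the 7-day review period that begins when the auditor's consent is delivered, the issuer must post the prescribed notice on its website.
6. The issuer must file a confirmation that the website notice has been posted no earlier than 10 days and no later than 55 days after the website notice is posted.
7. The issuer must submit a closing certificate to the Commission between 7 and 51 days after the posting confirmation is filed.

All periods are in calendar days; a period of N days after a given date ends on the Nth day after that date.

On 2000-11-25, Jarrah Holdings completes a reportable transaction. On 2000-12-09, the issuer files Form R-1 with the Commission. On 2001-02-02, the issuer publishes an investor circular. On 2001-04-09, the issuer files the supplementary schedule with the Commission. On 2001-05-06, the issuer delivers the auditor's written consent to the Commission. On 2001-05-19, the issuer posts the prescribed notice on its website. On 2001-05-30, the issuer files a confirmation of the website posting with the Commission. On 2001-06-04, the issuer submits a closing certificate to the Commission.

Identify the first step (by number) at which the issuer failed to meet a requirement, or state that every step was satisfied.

Step 1 — 12 and 47 days from 2000-11-25 (when the transaction closes) are 2000-12-07 and 2001-01-11 respectively; done 2000-12-09, which is between those dates.
Step 2 — 8 and 58 days from 2000-11-25 (when the transaction closes) are 2000-12-03 and 2001-01-22 respectively; done 2001-02-02 — 11 days after the window closed.

Step 2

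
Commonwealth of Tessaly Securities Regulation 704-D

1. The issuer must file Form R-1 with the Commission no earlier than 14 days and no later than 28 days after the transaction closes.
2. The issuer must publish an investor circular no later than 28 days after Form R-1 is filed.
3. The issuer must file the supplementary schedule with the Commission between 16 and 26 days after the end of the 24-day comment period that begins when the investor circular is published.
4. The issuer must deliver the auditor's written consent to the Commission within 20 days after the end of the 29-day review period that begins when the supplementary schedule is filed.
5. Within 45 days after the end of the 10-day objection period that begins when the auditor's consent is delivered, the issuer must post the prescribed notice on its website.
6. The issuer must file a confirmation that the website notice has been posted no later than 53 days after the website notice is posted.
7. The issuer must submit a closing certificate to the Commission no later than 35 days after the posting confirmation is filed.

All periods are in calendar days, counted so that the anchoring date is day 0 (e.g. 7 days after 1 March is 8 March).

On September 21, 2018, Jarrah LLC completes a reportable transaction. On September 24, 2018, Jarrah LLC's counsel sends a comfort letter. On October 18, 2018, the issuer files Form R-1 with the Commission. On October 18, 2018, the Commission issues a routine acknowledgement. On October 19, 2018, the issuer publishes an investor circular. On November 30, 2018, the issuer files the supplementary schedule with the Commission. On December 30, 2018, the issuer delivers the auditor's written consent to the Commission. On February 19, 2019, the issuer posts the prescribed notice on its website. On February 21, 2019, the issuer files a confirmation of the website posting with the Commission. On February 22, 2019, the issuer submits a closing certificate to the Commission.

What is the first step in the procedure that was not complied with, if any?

None — every step was satisfied

(1) the permitted window runs from September 21, 2018 + 14 = October 5, 2018 to September 21, 2018 + 28 = October 19, 2018; done October 18, 2018, which is between those dates.
(2) due by October 18, 2018 + 28 days = November 15, 2018; done October 19, 2018 — timely.
(3) the permitted window runs from November 12, 2018 + 16 = November 28, 2018 to November 12, 2018 + 26 = December 8, 2018; November 30, 2018 falls inside that range.
(4) due by December 29, 2018 + 20 days = January 18, 2019; completed December 30, 2018, before the deadline.
(5) due by January 9, 2019 + 45 days = February 23, 2019; completed February 19, 2019, before the deadline.
(6) due by February 19, 2019 + 53 days = April 13, 2019; done February 21, 2019 — timely.
(7) due by February 21, 2019 + 35 days = March 28, 2019; February 22, 2019 is within that limit.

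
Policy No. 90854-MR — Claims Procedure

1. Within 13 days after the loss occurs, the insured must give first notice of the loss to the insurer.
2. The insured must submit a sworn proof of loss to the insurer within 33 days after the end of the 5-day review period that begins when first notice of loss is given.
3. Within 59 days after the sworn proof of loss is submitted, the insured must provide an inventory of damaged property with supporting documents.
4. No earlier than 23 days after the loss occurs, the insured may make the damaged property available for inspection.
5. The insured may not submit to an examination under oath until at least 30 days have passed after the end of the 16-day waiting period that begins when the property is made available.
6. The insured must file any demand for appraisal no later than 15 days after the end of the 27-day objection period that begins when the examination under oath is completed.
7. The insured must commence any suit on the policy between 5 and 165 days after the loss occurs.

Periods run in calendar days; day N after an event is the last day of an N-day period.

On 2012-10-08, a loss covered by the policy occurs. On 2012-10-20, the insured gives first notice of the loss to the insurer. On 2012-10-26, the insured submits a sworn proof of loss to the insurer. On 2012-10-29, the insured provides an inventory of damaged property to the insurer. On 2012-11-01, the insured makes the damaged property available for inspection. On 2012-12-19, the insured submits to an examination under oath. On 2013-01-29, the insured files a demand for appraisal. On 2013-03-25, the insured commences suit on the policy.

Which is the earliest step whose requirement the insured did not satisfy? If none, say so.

Step 7

Step 1: 13 days after 2012-10-08 (when the loss occurs) is 2012-10-21; 2012-10-20 is within that limit.
Step 2: 33 days after 2012-10-25 (end of the 5-day review period, which began when first notice of loss is given on 2012-10-20) is 2012-11-27; done 2012-10-26 — timely.
Step 3: 59 days after 2012-10-26 (when the sworn proof of loss is submitted) is 2012-12-24; done 2012-10-29 — timely.
Step 4: the earliest permitted date is 23 days after 2012-10-08 (when the loss occurs), i.e. 2012-10-31; done 2012-11-01, after the minimum wait.
Step 5: the earliest permitted date is 30 days after 2012-11-17 (end of the 16-day waiting period, which began when the property is made available on 2012-11-01), i.e. 2012-12-17; 2012-12-19 is on or after that date.
Step 6: 15 days after 2013-01-15 (end of the 27-day objection period, which began when the examination under oath is completed on 2012-12-19) is 2013-01-30; 2013-01-29 is within that limit.
Step 7: the window is 5–165 days after 2012-10-08 (when the loss occurs), so 2012-10-13 through 2013-03-22; 2013-03-25 is 3 days past the end of the window.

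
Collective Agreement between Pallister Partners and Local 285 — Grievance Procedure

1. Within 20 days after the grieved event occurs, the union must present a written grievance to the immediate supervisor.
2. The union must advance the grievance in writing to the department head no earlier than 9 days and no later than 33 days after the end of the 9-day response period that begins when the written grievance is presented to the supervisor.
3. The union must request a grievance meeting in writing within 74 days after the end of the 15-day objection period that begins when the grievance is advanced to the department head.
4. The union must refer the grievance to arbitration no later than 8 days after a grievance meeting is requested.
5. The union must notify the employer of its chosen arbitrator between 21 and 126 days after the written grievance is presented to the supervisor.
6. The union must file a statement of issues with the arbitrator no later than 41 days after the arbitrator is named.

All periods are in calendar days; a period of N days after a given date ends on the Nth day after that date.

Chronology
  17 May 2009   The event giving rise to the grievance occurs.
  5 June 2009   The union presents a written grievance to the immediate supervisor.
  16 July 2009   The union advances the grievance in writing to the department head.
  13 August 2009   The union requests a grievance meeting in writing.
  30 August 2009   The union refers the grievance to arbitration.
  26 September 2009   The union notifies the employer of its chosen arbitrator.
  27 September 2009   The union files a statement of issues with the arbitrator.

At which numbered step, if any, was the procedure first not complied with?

Step 1 — counting 20 days from 17 May 2009 (when the grieved event occurs) gives a deadline of 6 June 2009; done 5 June 2009 — timely.
Step 2 — 9 and 33 days from 14 June 2009 (end of the 9-day response period, which began when the written grievance is presented to the supervisor on 5 June 2009) are 23 June 2009 and 17 July 2009 respectively; done 16 July 2009, which is between those dates.
Step 3 — counting 74 days from 31 July 2009 (end of the 15-day objection period, which began when the grievance is advanced to the department head on 16 July 2009) gives a deadline of 13 October 2009; 13 August 2009 is within that limit.
Step 4 — counting 8 days from 13 August 2009 (when a grievance meeting is requested) gives a deadline of 21 August 2009; 30 August 2009 misses that deadline by 9 days.
No need to go further; step 4 was not satisfied.

Step 4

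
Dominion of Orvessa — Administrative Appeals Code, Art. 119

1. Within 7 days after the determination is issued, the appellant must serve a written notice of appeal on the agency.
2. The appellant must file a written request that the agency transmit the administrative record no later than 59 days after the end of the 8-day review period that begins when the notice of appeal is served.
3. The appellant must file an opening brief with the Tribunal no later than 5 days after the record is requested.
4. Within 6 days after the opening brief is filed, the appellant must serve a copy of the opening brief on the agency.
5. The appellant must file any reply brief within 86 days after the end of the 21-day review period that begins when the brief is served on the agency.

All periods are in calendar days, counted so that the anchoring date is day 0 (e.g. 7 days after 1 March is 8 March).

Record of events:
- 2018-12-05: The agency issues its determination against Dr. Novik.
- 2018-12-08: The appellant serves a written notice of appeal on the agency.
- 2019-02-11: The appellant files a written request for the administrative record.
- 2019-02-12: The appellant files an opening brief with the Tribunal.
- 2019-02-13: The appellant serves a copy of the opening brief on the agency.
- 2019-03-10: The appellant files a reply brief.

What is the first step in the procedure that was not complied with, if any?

(1) due by 2018-12-05 + 7 days = 2018-12-12; done 2018-12-08 — timely.
(2) due by 2018-12-16 + 59 days = 2019-02-13; done 2019-02-11 — timely.
(3) due by 2019-02-11 + 5 days = 2019-02-16; 2019-02-12 is within that limit.
(4) due by 2019-02-12 + 6 days = 2019-02-18; completed 2019-02-13, before the deadline.
(5) due by 2019-03-06 + 86 days = 2019-05-31; 2019-03-10 is within that limit.

None — every step was satisfied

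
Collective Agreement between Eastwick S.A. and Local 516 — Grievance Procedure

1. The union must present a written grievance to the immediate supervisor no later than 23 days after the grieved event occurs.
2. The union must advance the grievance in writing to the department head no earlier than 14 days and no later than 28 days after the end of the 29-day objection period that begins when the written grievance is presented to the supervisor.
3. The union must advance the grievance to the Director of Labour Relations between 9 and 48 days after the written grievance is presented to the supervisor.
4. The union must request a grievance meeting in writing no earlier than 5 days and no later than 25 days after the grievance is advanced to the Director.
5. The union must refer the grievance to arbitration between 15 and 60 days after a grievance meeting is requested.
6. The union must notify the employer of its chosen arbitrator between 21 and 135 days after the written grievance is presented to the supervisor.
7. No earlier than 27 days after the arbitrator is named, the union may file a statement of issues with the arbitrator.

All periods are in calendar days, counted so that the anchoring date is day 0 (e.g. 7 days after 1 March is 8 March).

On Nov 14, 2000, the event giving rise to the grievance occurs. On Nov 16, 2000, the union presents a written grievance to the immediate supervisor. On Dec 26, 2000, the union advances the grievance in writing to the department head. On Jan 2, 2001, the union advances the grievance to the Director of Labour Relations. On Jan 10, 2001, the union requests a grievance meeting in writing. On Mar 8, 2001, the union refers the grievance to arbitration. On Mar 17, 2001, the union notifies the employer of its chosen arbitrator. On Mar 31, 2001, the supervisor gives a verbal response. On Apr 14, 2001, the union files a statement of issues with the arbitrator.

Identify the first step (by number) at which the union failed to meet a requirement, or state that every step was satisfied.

Step 2

(1) due by Nov 14, 2000 + 23 days = Dec 7, 2000; Nov 16, 2000 is within that limit.
(2) the permitted window runs from Dec 15, 2000 + 14 = Dec 29, 2000 to Dec 15, 2000 + 28 = Jan 12, 2001; Dec 26, 2000 is 3 days too early.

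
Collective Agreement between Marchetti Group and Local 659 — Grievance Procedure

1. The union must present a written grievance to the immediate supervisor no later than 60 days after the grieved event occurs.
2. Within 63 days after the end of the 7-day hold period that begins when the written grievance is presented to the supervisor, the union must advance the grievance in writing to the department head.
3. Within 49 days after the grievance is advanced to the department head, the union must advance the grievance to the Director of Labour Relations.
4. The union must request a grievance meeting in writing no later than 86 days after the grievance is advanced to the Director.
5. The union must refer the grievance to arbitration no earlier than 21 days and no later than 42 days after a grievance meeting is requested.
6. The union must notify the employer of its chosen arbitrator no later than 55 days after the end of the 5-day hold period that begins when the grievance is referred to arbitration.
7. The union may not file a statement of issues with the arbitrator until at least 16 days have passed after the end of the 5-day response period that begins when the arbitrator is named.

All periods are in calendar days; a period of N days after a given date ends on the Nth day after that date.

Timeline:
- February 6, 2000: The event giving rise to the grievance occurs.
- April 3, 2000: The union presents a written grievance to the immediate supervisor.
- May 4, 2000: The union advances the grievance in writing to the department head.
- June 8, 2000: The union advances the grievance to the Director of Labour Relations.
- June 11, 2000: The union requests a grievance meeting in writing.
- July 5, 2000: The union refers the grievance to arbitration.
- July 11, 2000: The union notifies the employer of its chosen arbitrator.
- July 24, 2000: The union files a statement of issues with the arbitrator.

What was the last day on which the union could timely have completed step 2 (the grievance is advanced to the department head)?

June 12, 2000

The written grievance is presented to the supervisor on April 3, 2000; the 7-day hold period therefore ends April 10, 2000, and step 2 runs from that date. 63 days after April 10, 2000 is June 12, 2000.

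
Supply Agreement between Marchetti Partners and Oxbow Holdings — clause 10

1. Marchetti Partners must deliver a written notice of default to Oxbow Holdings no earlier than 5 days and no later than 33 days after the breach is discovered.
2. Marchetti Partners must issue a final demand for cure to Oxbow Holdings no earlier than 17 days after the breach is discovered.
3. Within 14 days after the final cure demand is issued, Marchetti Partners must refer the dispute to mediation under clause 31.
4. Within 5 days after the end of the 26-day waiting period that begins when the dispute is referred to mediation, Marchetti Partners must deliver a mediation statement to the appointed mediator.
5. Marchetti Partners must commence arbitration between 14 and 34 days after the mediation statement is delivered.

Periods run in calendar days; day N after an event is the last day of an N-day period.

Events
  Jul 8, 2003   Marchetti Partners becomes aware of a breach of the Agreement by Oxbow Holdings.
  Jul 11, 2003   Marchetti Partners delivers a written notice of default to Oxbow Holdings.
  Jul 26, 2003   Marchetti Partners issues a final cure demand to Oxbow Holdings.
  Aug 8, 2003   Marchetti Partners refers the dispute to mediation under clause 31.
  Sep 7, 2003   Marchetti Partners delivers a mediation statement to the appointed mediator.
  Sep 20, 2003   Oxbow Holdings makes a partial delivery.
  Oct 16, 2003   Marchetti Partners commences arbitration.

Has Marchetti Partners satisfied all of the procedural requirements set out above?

Step 1 — 5 and 33 days from Jul 8, 2003 (when the breach is discovered) are Jul 13, 2003 and Aug 10, 2003 respectively; Jul 11, 2003 is 2 days too early.

No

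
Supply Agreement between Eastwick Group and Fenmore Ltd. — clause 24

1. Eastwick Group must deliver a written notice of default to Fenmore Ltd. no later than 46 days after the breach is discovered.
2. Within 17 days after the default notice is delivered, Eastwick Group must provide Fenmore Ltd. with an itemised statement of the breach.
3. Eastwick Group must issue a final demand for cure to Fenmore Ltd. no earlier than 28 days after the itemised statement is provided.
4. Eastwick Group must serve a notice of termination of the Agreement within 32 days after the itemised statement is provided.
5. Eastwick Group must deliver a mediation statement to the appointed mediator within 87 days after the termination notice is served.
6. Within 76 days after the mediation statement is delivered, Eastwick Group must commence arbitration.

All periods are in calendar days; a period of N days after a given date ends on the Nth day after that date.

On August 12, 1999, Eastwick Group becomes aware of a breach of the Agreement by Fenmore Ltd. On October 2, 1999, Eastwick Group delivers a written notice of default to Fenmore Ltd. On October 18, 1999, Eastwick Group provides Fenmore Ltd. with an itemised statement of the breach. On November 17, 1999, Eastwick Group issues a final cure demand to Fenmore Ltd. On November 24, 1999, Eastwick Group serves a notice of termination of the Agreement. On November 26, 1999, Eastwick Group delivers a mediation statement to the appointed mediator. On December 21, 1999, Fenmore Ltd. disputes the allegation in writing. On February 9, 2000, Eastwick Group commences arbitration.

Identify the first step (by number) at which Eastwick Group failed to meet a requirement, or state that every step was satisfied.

Step 1 — counting 46 days from August 12, 1999 (when the breach is discovered) gives a deadline of September 27, 1999; done October 2, 1999 — 5 days late.
The procedure was therefore not followed at step 1.

Step 1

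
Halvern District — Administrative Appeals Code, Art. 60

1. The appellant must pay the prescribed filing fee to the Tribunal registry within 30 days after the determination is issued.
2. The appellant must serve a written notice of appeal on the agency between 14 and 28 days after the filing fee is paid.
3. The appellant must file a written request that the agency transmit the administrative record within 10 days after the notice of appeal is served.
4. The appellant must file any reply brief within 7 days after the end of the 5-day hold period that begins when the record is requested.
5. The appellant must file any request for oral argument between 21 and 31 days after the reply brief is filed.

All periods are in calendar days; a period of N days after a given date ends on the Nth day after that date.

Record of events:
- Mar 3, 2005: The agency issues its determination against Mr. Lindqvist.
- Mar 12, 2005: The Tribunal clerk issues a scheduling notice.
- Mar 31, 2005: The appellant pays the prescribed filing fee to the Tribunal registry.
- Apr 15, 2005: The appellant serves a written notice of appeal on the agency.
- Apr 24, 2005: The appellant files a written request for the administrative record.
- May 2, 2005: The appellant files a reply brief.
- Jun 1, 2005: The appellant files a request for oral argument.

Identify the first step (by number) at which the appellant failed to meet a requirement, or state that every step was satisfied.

Step 1: 30 days after Mar 3, 2005 (when the determination is issued) is Apr 2, 2005; Mar 31, 2005 is within that limit.
Step 2: the window is 14–28 days after Mar 31, 2005 (when the filing fee is paid), so Apr 14, 2005 through Apr 28, 2005; done Apr 15, 2005 — within the window.
Step 3: 10 days after Apr 15, 2005 (when the notice of appeal is served) is Apr 25, 2005; done Apr 24, 2005 — timely.
Step 4: 7 days after Apr 29, 2005 (end of the 5-day hold period, which began when the record is requested on Apr 24, 2005) is May 6, 2005; May 2, 2005 is within that limit.
Step 5: the window is 21–31 days after May 2, 2005 (when the reply brief is filed), so May 23, 2005 through Jun 2, 2005; done Jun 1, 2005 — within the window.

None — every step was satisfied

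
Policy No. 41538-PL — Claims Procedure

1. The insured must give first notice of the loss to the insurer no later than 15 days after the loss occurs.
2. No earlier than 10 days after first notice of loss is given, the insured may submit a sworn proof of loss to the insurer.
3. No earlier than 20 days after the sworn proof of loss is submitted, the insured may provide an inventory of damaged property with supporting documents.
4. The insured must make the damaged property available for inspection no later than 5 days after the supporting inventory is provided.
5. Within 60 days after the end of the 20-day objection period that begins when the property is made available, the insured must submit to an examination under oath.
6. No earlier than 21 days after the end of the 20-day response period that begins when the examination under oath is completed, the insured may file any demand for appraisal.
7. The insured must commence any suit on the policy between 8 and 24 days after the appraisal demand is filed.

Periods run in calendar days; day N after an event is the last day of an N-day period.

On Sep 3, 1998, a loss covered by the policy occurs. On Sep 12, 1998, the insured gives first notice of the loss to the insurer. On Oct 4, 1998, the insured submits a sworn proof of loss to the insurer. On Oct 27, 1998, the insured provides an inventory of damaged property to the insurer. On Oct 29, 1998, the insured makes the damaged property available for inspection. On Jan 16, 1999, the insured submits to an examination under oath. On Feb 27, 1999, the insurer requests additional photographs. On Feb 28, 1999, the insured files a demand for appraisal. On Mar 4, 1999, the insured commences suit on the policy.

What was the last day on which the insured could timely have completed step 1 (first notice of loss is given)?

Sep 18, 1998

Step 1 runs from Sep 3, 1998, when the loss occurs. 15 days after Sep 3, 1998 is Sep 18, 1998.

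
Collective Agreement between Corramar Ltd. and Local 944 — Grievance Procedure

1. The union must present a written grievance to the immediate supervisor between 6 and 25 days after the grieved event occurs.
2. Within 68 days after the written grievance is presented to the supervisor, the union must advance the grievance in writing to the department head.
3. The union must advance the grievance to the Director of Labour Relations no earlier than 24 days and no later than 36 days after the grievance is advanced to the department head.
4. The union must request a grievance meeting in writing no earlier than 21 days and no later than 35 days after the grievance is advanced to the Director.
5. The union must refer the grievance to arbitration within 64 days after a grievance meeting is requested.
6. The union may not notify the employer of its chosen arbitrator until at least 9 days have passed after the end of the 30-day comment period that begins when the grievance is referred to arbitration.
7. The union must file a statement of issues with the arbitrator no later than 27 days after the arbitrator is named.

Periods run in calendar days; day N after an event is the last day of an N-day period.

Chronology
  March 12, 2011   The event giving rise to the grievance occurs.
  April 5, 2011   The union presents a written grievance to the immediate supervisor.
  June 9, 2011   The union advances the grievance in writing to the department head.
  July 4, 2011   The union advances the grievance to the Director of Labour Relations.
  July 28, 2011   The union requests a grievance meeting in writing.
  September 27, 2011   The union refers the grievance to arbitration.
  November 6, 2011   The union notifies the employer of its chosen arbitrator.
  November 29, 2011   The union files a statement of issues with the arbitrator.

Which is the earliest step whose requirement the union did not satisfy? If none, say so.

None — every step was satisfied

Step 1 — 6 and 25 days from March 12, 2011 (when the grieved event occurs) are March 18, 2011 and April 6, 2011 respectively; done April 5, 2011, which is between those dates.
Step 2 — counting 68 days from April 5, 2011 (when the written grievance is presented to the supervisor) gives a deadline of June 12, 2011; completed June 9, 2011, before the deadline.
Step 3 — 24 and 36 days from June 9, 2011 (when the grievance is advanced to the department head) are July 3, 2011 and July 15, 2011 respectively; done July 4, 2011, which is between those dates.
Step 4 — 21 and 35 days from July 4, 2011 (when the grievance is advanced to the Director) are July 25, 2011 and August 8, 2011 respectively; July 28, 2011 falls inside that range.
Step 5 — counting 64 days from July 28, 2011 (when a grievance meeting is requested) gives a deadline of September 30, 2011; completed September 27, 2011, before the deadline.
Step 6 — must wait 9 days from October 27, 2011 (end of the 30-day comment period, which began when the grievance is referred to arbitration on September 27, 2011), so not before November 5, 2011; done November 6, 2011, after the minimum wait.
Step 7 — counting 27 days from November 6, 2011 (when the arbitrator is named) gives a deadline of December 3, 2011; November 29, 2011 is within that limit.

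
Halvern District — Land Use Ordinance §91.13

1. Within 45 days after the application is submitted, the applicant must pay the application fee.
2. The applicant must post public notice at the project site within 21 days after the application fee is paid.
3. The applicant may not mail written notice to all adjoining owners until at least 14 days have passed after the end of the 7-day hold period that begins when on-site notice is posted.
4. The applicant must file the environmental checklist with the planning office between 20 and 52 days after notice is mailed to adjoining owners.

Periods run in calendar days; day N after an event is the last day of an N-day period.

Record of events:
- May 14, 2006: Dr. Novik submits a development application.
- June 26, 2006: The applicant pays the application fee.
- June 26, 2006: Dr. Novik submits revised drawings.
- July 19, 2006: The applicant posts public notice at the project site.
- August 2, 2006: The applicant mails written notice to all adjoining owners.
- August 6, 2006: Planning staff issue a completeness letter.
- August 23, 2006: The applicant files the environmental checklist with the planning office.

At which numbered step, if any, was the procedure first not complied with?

Step 2

(1) due by May 14, 2006 + 45 days = June 28, 2006; June 26, 2006 is within that limit.
(2) due by June 26, 2006 + 21 days = July 17, 2006; not done until July 19, 2006, 2 days after the deadline.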